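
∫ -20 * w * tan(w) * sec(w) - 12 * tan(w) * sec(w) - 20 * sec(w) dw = (-20*w - 12)/cos(w) + C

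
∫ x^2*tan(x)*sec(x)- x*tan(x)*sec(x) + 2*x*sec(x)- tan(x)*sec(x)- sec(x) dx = (x^2 - x - 1)*sec(x) + C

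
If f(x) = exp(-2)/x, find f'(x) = -exp(-2)/x^2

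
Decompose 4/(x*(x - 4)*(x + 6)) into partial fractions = 1/(15*(x + 6)) + 1/(10*(x - 4)) - 1/(6*x)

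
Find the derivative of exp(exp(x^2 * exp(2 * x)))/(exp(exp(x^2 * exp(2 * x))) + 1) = (2*x^2*exp(x^2*exp(2*x) + 2*x + exp(x^2*exp(2*x))) + 2*x*exp(x^2*exp(2*x) + 2*x + exp(x^2*exp(2*x))))/(exp(2*exp(x^2*exp(2*x))) + 2*exp(exp(x^2*exp(2*x))) + 1)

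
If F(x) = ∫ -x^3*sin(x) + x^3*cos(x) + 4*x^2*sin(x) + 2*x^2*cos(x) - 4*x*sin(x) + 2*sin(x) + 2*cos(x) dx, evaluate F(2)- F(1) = 8*cos(2) - 2*sin(1) - 2*cos(1) + 8*sin(2)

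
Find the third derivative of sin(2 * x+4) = -8*cos(2*x + 4)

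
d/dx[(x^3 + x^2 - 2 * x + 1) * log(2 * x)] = (3*x^3*log(x) + x^3 + 3*x^3*log(2) + 2*x^2*log(x) + x^2 + 2*x^2*log(2) - 2*x*log(x) - 2*x - 2*x*log(2) + 1)/x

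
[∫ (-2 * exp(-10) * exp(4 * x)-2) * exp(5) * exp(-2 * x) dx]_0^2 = -exp(5) - exp(-1) + exp(-5) + E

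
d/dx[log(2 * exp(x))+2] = 1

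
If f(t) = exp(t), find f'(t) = exp(t)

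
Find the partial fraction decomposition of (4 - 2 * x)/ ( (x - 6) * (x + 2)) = -1/(x + 2) - 1/(x - 6)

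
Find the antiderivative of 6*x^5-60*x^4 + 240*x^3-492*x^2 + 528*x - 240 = x^6 - 12*x^5 + 60*x^4 - 164*x^3 + 264*x^2 - 240*x + C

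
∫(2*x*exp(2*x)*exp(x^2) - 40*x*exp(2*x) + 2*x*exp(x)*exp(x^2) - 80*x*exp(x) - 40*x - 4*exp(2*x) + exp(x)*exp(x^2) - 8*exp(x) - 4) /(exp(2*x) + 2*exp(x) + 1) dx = (-4*(exp(x) + 1)*(5*x^2 + x - 1) + exp(x*(x + 1)))/(exp(x) + 1) + C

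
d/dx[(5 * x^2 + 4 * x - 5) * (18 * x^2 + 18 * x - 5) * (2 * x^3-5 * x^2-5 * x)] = 1260*x^6 - 756*x^5 - 6730*x^4 - 3260*x^3 + 2445*x^2 + 850*x - 125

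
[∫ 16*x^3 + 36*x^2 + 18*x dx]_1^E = -25 + (3*E + 2*exp(2))^2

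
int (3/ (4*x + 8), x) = 3*log(x + 2)/4 + C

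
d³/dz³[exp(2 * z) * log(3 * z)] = (8*z^3*exp(2*z)*log(z) + 8*z^3*exp(2*z)*log(3) + 12*z^2*exp(2*z) - 6*z*exp(2*z) + 2*exp(2*z))/z^3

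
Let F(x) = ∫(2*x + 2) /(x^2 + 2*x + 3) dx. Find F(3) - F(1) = -log(6) + log(18)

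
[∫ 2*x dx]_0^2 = 4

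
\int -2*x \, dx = -x^2 + C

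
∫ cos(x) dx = sin(x) + C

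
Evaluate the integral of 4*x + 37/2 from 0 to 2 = 45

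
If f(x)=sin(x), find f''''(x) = sin(x)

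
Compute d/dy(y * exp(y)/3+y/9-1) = y*exp(y)/3 + exp(y)/3 + 1/9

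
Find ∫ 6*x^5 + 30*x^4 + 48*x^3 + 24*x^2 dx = x^6 + 6*x^5 + 12*x^4 + 8*x^3 + C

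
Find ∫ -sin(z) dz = cos(z) + C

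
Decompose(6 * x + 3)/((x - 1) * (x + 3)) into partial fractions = 15/(4*(x + 3)) + 9/(4*(x - 1))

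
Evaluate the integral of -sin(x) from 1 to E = cos(E) - cos(1)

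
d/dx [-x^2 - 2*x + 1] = -2*x - 2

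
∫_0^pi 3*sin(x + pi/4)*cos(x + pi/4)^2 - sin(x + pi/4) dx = -sqrt(2)/2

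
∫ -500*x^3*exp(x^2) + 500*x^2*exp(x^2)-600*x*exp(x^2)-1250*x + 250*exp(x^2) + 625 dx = -5*(2*exp(x^2) + 5)*(-5*x + (5*x - 2)^2 + 1) + C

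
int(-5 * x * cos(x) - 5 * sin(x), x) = -5*x*sin(x) + C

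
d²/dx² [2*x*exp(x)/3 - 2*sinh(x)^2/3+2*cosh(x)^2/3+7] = 2*x*exp(x)/3 + 4*exp(x)/3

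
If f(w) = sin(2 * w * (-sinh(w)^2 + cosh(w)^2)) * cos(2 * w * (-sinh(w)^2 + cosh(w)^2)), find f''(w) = 8*sin(4*w*(sinh(w)^2 - cosh(w)^2))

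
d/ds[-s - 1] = -1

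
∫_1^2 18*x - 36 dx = -9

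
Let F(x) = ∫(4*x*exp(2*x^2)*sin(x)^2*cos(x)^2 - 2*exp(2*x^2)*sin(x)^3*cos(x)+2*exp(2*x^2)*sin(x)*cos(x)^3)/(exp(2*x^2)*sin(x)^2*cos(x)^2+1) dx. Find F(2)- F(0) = log(1 + (1 - cos(8))*exp(8)/8)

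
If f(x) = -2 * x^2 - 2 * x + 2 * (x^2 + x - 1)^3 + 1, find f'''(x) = 240*x^3 + 360*x^2 - 60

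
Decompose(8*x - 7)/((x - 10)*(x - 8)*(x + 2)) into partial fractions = -23/(120*(x + 2)) - 57/(20*(x - 8)) + 73/(24*(x - 10))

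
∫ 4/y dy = 4*log(y) + C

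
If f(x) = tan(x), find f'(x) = cos(x)^(-2)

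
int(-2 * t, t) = -t^2 + C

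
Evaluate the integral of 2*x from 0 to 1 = 1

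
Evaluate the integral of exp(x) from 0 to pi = -1 + exp(pi)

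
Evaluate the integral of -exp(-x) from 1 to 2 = -exp(-1) + exp(-2)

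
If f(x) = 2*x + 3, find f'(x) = 2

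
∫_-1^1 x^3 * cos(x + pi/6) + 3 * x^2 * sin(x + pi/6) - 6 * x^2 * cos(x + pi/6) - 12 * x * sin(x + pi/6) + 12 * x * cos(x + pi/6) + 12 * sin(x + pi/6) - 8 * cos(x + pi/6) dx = -14*sqrt(3)*sin(1) + 13*cos(1)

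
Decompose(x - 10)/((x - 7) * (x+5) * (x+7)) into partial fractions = -17/(28*(x + 7)) + 5/(8*(x + 5)) - 1/(56*(x - 7))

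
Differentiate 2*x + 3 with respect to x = 2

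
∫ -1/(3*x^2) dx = 1/(3*x) + C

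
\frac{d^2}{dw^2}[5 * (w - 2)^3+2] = 30*w - 60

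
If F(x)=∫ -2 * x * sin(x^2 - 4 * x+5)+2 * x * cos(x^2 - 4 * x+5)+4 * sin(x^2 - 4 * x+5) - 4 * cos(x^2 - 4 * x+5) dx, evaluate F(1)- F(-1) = cos(2) - sin(10) - cos(10) + sin(2)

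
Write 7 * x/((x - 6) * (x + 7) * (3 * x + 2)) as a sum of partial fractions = 21/(190*(3*x + 2)) - 49/(247*(x + 7)) + 21/(130*(x - 6))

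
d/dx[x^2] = 2*x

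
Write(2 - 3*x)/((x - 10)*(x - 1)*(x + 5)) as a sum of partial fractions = 17/(90*(x + 5)) + 1/(54*(x - 1)) - 28/(135*(x - 10))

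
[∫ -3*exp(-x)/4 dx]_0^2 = -3/4 + 3*exp(-2)/4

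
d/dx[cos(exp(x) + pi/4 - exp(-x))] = (-exp(2*x)*sin(exp(x) + pi/4 - exp(-x)) - sin(exp(x) + pi/4 - exp(-x)))*exp(-x)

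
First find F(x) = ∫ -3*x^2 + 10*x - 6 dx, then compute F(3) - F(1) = 2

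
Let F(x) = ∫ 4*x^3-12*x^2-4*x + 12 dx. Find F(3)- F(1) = -16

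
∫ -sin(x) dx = cos(x) + C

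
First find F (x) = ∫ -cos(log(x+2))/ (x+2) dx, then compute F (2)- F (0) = -sin(log(4)) + sin(log(2))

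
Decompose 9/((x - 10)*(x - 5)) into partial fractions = -9/(5*(x - 5)) + 9/(5*(x - 10))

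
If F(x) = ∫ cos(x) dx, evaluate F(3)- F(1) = -sin(1) + sin(3)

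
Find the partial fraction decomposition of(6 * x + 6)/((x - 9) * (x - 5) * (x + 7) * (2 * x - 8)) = 3/(352*(x + 7)) + 3/(11*(x - 4)) - 3/(8*(x - 5)) + 3/(32*(x - 9))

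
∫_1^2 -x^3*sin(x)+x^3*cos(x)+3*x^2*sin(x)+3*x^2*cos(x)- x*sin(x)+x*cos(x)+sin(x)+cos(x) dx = 10*cos(2) - 2*sin(1) - 2*cos(1) + 10*sin(2)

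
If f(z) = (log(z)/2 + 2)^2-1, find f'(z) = (log(z) + 4)/(2*z)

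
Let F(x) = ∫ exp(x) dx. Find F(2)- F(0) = -1 + exp(2)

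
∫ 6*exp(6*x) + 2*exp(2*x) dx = exp(6*x) + exp(2*x) + C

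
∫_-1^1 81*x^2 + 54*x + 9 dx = 72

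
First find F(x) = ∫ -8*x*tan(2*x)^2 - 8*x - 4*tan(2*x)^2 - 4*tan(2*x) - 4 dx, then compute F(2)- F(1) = 6*tan(2) - 10*tan(4)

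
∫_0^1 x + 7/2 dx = 4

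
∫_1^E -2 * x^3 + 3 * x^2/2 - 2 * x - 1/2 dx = E*(-exp(3) - 2*E - 1 + exp(2))/2 + 3/2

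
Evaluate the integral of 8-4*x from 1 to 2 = 2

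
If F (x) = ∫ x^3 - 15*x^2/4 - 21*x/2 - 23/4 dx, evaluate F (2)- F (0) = -77/2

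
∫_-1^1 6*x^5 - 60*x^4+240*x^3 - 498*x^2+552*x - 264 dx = -884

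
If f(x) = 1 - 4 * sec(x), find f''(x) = 4/cos(x) - 8/cos(x)^3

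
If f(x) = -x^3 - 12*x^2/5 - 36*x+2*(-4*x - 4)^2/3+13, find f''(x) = 248/15 - 6*x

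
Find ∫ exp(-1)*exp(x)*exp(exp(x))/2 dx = exp(exp(x) - 1)/2 + C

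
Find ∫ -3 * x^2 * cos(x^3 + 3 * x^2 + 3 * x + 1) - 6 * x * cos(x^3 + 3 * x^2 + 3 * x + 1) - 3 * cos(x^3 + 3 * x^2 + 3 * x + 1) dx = -sin((x + 1)^3) + C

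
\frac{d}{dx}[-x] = -1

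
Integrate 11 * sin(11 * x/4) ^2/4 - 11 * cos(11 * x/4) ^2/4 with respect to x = -sin(11*x/2)/2 + C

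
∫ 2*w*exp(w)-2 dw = 2*(w - 1)*(exp(w) - 1) + C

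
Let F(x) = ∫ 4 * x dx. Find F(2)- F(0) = 8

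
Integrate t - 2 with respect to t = t^2/2 - 2*t + C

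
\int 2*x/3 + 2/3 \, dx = x^2/3 + 2*x/3 + C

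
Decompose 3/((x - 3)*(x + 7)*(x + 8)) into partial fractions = 3/(11*(x + 8)) - 3/(10*(x + 7)) + 3/(110*(x - 3))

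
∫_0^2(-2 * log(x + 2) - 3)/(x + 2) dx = -3*log(2) - 3*log(2)^2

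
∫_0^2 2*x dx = 4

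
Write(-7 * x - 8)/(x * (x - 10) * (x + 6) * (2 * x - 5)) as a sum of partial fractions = 4/(25*(2*x - 5)) - 1/(48*(x + 6)) - 13/(400*(x - 10)) - 2/(75*x)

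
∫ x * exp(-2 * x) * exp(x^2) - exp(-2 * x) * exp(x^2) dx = exp((x - 1)^2 - 1)/2 + C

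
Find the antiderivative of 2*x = x^2 + C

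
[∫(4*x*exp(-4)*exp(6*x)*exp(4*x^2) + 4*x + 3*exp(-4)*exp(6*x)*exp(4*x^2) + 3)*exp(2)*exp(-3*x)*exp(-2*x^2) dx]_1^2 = -exp(3) - exp(-12) + exp(-3) + exp(12)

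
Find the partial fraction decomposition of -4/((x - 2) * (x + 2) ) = 1/(x + 2) - 1/(x - 2)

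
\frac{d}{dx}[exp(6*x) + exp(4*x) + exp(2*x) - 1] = 6*exp(6*x) + 4*exp(4*x) + 2*exp(2*x)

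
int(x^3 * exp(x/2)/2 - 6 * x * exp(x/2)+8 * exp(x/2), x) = (x - 2)^3*exp(x/2) + C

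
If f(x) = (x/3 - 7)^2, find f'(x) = 2*x/9 - 14/3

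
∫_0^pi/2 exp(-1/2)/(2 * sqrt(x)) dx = sqrt(2)*sqrt(pi)*exp(-1/2)/2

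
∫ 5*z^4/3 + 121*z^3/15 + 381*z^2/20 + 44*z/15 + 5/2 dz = z^5/3 + 121*z^4/60 + 127*z^3/20 + 22*z^2/15 + 5*z/2 + C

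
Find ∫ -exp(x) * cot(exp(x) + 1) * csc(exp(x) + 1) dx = csc(exp(x) + 1) + C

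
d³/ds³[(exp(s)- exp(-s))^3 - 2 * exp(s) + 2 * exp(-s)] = (27*exp(6*s) - 5*exp(4*s) - 5*exp(2*s) + 27)*exp(-3*s)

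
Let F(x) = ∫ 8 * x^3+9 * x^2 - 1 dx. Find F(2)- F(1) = 50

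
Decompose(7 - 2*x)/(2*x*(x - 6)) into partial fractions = -5/(12*(x - 6)) - 7/(12*x)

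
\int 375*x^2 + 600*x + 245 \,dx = 125*x^3 + 300*x^2 + 245*x + C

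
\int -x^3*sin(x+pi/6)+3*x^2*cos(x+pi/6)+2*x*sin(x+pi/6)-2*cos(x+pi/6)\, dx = x*(x^2 - 2)*cos(x + pi/6) + C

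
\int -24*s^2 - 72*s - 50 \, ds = -8*s^3 - 36*s^2 - 50*s + C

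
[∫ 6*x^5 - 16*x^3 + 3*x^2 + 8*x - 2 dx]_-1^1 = -2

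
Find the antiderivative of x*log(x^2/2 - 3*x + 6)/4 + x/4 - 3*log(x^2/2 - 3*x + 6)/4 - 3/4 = (x^2 - 6*x + 12)*log(x^2/2 - 3*x + 6)/8 + C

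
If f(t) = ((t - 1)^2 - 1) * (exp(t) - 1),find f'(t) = t^2*exp(t) - 2*t - 2*exp(t) + 2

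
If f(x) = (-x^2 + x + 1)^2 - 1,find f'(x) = 4*x^3 - 6*x^2 - 2*x + 2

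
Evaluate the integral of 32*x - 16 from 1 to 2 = 32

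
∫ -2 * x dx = -x^2 + C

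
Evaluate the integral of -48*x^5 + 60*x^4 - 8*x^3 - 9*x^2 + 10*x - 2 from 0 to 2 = -168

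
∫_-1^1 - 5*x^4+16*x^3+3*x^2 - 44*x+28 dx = 56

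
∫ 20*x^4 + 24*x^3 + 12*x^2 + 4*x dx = 4*x^5 + 6*x^4 + 4*x^3 + 2*x^2 + C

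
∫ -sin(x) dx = cos(x) + C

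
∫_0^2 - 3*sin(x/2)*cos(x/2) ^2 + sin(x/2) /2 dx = -1 + cos(3)/2 + cos(1)/2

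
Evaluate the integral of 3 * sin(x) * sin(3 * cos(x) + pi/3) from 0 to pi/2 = 1/2 - cos(pi/3 + 3)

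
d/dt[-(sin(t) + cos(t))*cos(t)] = -sqrt(2)*cos(2*t + pi/4)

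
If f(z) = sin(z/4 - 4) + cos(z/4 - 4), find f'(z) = sqrt(2)*cos(z/4 - 4 + pi/4)/4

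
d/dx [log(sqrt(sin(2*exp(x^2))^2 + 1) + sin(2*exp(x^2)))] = (4*x*sqrt(sin(2*exp(x^2))^2 + 1)*exp(x^2)*cos(2*exp(x^2)) + 2*x*exp(x^2)*sin(4*exp(x^2)))/(sqrt(sin(2*exp(x^2))^2 + 1)*sin(2*exp(x^2)) + sin(2*exp(x^2))^2 + 1)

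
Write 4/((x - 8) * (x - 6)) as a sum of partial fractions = -2/(x - 6) + 2/(x - 8)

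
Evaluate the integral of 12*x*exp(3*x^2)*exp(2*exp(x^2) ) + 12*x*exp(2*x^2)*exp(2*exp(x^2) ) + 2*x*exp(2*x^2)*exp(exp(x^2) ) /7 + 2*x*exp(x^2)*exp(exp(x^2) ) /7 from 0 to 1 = -3*exp(2) - E/7 + exp(1 + E)/7 + 3*exp(2 + 2*E)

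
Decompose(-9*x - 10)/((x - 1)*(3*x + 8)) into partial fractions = -42/(11*(3*x + 8)) - 19/(11*(x - 1))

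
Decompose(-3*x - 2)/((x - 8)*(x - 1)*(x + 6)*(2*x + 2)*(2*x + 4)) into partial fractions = 1/(490*(x + 6)) - 1/(120*(x + 2)) + 1/(360*(x + 1)) + 5/(1176*(x - 1)) - 13/(17640*(x - 8))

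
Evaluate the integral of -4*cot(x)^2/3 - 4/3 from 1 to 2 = -4*cot(1)/3 + 4*cot(2)/3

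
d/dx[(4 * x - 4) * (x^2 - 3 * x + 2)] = 12*x^2 - 32*x + 20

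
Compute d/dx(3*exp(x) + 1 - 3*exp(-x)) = (3*exp(2*x) + 3)*exp(-x)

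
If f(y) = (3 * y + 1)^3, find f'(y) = 81*y^2 + 54*y + 9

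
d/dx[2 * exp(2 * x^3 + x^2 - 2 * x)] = 12*x^2*exp(2*x^3 + x^2 - 2*x) + 4*x*exp(2*x^3 + x^2 - 2*x) - 4*exp(2*x^3 + x^2 - 2*x)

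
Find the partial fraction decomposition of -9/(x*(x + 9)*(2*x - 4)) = -1/(22*(x + 9)) - 9/(44*(x - 2)) + 1/(4*x)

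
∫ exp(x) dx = exp(x) + C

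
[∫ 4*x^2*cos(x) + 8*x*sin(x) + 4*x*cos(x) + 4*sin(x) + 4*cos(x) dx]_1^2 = -12*sin(1) + 28*sin(2)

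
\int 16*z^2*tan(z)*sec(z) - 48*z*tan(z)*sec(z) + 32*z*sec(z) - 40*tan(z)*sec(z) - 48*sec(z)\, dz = (16*z^2 - 48*z - 40)*sec(z) + C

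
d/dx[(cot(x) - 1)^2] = 2*(1 - cos(x)/sin(x))/sin(x)^2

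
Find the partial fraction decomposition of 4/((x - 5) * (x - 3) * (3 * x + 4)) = 36/(247*(3*x + 4)) - 2/(13*(x - 3)) + 2/(19*(x - 5))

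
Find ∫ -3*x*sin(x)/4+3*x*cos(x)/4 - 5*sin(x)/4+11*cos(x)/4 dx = sqrt(2)*(3*x + 8)*sin(x + pi/4)/4 + C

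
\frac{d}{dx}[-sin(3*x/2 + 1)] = -3*cos(3*x/2 + 1)/2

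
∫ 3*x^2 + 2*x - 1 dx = x^3 + x^2 - x + C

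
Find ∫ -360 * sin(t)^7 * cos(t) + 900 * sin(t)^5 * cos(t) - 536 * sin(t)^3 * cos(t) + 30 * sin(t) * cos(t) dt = (-45*sin(t)^6 + 150*sin(t)^4 - 134*sin(t)^2 + 15)*sin(t)^2 + C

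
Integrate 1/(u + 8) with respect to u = log(u + 8) + C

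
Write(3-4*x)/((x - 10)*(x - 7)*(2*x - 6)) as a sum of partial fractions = -9/(56*(x - 3)) + 25/(24*(x - 7)) - 37/(42*(x - 10))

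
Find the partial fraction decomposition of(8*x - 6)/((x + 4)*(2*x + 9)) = 84/(2*x + 9) - 38/(x + 4)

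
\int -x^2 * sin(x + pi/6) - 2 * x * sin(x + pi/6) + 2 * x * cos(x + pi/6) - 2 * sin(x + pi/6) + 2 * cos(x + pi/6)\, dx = ((x + 1)^2 + 1)*cos(x + pi/6) + C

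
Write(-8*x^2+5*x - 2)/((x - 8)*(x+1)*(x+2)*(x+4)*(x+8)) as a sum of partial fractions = -277/(1344*(x + 8)) + 25/(48*(x + 4)) - 11/(30*(x + 2)) + 5/(63*(x + 1)) - 79/(2880*(x - 8))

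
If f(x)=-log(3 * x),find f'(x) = -1/x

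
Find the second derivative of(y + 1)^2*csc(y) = (-y^2 + 2*y^2/sin(y)^2 - 2*y - 4*y*cos(y)/sin(y) + 4*y/sin(y)^2 + 1 - 4*cos(y)/sin(y) + 2/sin(y)^2)/sin(y)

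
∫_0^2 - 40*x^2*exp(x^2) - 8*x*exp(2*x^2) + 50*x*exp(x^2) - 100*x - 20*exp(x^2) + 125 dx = -2*(5 + exp(4))^2 + 77 + 5*exp(4)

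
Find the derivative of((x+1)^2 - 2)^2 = 4*x^3 + 12*x^2 + 4*x - 4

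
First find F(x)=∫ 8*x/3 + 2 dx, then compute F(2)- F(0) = 28/3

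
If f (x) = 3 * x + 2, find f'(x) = 3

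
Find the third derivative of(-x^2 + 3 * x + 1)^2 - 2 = 24*x - 36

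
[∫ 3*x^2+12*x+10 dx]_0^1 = 17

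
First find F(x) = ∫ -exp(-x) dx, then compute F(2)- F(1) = -exp(-1) + exp(-2)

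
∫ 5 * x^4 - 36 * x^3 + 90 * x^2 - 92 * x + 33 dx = x^5 - 9*x^4 + 30*x^3 - 46*x^2 + 33*x + C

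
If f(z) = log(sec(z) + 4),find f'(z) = tan(z)*sec(z)/(sec(z) + 4)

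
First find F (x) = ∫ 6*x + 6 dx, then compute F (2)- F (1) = 15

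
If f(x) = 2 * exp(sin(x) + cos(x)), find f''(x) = 2*(-sin(2*x) - sqrt(2)*sin(x + pi/4) + 1)*exp(sin(x))*exp(cos(x))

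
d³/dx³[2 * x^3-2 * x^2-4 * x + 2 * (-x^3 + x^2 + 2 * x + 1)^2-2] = 240*x^3 - 240*x^2 - 144*x + 36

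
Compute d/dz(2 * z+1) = 2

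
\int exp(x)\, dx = exp(x) + C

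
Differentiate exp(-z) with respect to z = -exp(-z)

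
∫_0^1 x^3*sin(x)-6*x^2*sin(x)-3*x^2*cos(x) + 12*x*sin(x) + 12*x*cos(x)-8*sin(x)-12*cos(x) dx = -8 + cos(1)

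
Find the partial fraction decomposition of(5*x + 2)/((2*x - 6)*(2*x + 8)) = 9/(14*(x + 4)) + 17/(28*(x - 3))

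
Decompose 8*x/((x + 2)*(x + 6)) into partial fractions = 12/(x + 6) - 4/(x + 2)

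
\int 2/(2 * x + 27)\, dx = log(2*x/3 + 9) + C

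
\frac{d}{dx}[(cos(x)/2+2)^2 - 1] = -(cos(x)/2 + 2)*sin(x)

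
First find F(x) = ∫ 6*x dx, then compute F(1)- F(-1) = 0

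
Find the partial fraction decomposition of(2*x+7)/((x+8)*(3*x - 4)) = 29/(28*(3*x - 4)) + 9/(28*(x + 8))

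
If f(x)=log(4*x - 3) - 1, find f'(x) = 4/(4*x - 3)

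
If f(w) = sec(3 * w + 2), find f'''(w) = 162*tan(3*w + 2)^3*sec(3*w + 2) + 135*tan(3*w + 2)*sec(3*w + 2)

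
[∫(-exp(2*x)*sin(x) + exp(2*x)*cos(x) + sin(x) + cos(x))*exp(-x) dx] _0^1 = (E - exp(-1))*cos(1)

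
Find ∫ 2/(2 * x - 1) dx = log(6*x - 3) + C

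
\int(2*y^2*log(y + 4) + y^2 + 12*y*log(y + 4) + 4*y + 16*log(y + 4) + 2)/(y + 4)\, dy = ((y + 2)^2 - 2)*log(y + 4) + C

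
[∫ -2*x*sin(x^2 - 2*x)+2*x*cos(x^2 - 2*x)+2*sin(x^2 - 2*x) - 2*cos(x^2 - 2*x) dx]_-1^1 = -sin(1) - sin(3) + cos(1) - cos(3)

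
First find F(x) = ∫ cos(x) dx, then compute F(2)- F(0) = sin(2)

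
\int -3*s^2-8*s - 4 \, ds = -s^3 - 4*s^2 - 4*s + C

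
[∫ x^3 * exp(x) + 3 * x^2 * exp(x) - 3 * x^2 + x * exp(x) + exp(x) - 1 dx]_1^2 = -8 - 2*E + 10*exp(2)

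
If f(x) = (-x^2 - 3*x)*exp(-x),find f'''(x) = (x^2 - 3*x - 3)*exp(-x)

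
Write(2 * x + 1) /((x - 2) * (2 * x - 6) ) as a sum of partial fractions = -5/(2*(x - 2)) + 7/(2*(x - 3))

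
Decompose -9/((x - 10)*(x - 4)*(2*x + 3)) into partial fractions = -36/(253*(2*x + 3)) + 3/(22*(x - 4)) - 3/(46*(x - 10))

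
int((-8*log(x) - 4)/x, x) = 4*(-log(x) - 1)*log(x) + C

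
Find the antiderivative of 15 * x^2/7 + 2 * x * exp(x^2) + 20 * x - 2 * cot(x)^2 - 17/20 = 5*x^3/7 + 10*x^2 + 23*x/20 + exp(x^2) + 2*cot(x) + C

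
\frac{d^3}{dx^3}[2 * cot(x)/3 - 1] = -4*cot(x)^4 - 16*cot(x)^2/3 - 4/3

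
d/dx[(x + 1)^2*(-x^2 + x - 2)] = -4*x^3 - 3*x^2 - 2*x - 3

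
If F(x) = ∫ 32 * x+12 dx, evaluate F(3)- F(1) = 152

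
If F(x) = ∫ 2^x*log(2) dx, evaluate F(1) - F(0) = 1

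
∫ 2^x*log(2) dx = 2^x + C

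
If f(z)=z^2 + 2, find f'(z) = 2*z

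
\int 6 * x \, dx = 3*x^2 + C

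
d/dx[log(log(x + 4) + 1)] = 1/(x*log(x + 4) + x + 4*log(x + 4) + 4)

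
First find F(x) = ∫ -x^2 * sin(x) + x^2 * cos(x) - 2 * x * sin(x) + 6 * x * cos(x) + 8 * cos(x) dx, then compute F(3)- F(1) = 25*cos(3) - 9*sin(1) - 9*cos(1) + 25*sin(3)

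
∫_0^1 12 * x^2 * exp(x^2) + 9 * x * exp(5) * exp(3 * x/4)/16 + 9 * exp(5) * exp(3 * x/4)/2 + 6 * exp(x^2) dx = -5*exp(5) + 6*E + 23*exp(23/4)/4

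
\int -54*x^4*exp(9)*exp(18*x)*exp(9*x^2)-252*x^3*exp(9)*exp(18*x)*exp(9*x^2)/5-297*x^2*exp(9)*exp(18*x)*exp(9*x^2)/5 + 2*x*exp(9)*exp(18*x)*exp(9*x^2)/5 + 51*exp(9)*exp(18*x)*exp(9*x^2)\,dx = (-15*x^3 + x^2 - 15*x + 15)*exp(9*(x + 1)^2)/5 + C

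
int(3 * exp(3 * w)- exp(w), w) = exp(3*w) - exp(w) + C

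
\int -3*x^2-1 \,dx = -x^3 - x + C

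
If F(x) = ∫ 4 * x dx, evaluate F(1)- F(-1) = 0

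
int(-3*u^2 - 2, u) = -u^3 - 2*u + C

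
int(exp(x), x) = exp(x) + C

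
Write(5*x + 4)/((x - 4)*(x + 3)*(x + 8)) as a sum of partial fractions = -3/(5*(x + 8)) + 11/(35*(x + 3)) + 2/(7*(x - 4))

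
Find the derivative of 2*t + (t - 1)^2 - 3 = 2*t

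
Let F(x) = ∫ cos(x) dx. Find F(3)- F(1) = -sin(1) + sin(3)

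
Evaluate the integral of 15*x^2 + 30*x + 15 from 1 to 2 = 95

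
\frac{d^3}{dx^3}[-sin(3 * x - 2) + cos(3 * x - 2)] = 27*sqrt(2)*cos(-3*x + pi/4 + 2)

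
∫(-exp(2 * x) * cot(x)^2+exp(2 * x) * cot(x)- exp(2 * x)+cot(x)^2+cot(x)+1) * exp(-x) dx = 2*cot(x)*sinh(x) + C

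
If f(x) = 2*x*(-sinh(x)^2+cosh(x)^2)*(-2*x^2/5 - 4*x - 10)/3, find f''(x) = -8*x/5 - 16/3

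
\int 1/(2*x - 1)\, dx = log(1 - 2*x)/2 + C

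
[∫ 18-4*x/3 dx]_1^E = -52/3 - 2*exp(2)/3 + 18*E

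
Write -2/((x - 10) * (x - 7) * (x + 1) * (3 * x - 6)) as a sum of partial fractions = 1/(396*(x + 1)) - 1/(180*(x - 2)) + 1/(180*(x - 7)) - 1/(396*(x - 10))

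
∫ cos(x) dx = sin(x) + C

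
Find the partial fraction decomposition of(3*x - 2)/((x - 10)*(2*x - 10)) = -13/(10*(x - 5)) + 14/(5*(x - 10))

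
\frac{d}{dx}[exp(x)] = exp(x)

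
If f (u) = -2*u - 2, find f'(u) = -2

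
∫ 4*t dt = 2*t^2 + C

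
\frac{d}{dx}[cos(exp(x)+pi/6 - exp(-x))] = -(exp(2*x) + 1)*exp(-x)*sin(exp(x) + pi/6 - exp(-x))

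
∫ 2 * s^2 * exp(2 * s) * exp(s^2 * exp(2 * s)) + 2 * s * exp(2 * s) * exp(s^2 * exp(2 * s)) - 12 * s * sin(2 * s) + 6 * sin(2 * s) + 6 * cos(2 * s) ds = (6*s - 3)*cos(2*s) + exp(s^2*exp(2*s)) + C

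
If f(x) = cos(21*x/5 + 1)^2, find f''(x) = -882*cos(42*x/5 + 2)/25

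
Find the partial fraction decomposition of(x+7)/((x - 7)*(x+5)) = -1/(6*(x + 5)) + 7/(6*(x - 7))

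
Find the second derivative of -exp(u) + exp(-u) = (1 - exp(2*u))*exp(-u)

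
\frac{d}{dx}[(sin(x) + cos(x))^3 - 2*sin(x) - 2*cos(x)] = sqrt(2)*(3*sin(3*x + pi/4) - cos(x + pi/4))/2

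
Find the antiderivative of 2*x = x^2 + C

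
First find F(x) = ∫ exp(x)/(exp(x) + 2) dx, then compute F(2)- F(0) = -log(6) + log(4 + 2*exp(2))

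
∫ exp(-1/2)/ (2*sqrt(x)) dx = sqrt(x)*exp(-1/2) + C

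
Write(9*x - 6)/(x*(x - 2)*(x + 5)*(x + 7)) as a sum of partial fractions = 23/(42*(x + 7)) - 51/(70*(x + 5)) + 2/(21*(x - 2)) + 3/(35*x)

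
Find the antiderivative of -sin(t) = cos(t) + C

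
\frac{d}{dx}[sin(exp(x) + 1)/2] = exp(x)*cos(exp(x) + 1)/2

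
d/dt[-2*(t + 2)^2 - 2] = -4*t - 8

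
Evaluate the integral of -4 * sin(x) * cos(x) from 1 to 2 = cos(4) - cos(2)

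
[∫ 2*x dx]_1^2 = 3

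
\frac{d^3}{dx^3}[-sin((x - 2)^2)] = 8*x^3*cos(x^2 - 4*x + 4) - 48*x^2*cos(x^2 - 4*x + 4) + 12*x*sin(x^2 - 4*x + 4) + 96*x*cos(x^2 - 4*x + 4) - 24*sin(x^2 - 4*x + 4) - 64*cos(x^2 - 4*x + 4)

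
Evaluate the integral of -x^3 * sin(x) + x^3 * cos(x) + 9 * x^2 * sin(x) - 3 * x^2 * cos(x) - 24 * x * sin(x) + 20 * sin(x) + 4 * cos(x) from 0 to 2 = 8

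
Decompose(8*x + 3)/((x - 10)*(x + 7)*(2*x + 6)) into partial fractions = -53/(136*(x + 7)) + 21/(104*(x + 3)) + 83/(442*(x - 10))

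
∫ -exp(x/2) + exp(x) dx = (exp(x/2) - 1)^2 + C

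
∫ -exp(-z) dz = exp(-z) + C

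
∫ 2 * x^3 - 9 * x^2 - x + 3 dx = x^4/2 - 3*x^3 - x^2/2 + 3*x + C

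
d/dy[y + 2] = 1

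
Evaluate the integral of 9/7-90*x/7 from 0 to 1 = -36/7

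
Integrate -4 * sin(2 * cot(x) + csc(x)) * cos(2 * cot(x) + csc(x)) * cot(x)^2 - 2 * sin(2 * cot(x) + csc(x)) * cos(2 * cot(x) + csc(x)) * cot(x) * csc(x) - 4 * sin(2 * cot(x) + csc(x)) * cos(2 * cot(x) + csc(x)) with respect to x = sin(2*cot(x) + csc(x))^2 + C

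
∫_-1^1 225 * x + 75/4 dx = 75/2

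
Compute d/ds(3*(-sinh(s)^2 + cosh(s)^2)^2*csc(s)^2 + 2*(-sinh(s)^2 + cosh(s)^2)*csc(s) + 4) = -2*(1 + 3/sin(s))*cos(s)/sin(s)^2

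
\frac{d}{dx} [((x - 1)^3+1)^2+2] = 6*x^5 - 30*x^4 + 60*x^3 - 54*x^2 + 18*x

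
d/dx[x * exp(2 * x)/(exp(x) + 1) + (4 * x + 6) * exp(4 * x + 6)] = (x*exp(3*x) + 2*x*exp(2*x) + 16*x*exp(4*x + 6) + 32*x*exp(5*x + 6) + 16*x*exp(6*x + 6) + exp(3*x) + exp(2*x) + 28*exp(4*x + 6) + 56*exp(5*x + 6) + 28*exp(6*x + 6))/(exp(2*x) + 2*exp(x) + 1)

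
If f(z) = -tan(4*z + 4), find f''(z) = -32*tan(4*z + 4)^3 - 32*tan(4*z + 4)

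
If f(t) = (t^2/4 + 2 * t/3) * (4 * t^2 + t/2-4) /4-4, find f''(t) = 3*t^2 + 67*t/16 - 1/3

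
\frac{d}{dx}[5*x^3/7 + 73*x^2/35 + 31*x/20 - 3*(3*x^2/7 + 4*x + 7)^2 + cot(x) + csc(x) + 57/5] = -108*x^3/49 - 201*x^2/7 - 4474*x/35 - cot(x)^2 - cot(x)*csc(x) - 3349/20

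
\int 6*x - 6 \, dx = 3*x^2 - 6*x + C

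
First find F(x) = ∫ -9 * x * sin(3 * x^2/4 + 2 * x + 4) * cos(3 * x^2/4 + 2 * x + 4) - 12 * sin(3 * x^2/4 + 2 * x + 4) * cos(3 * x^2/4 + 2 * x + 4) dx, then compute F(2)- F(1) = 3*cos(22)/2 - 3*cos(27/2)/2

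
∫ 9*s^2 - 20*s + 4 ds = 3*s^3 - 10*s^2 + 4*s + C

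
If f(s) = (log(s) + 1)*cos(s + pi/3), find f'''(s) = (s^3*log(s)*sin(s + pi/3) + s^3*sin(s + pi/3) - 3*s^2*cos(s + pi/3) + 3*s*sin(s + pi/3) + 2*cos(s + pi/3))/s^3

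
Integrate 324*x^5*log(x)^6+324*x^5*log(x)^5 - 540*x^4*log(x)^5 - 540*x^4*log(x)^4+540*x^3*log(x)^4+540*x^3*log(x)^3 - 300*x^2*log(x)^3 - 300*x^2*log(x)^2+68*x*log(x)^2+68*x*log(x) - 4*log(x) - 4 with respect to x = x*(2*x^2*(3*x*log(x) - 2)^3*log(x)^2 + 7*x*(3*x*log(x) - 2)^2*log(x) + 6*x*log(x) - 4)*log(x) + C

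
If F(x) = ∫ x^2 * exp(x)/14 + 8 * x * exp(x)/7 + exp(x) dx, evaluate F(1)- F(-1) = 13*exp(-1)/14 + 15*E/14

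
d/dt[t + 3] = 1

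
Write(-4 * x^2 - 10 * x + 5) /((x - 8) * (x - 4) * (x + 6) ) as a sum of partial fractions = -79/(140*(x + 6)) + 99/(40*(x - 4)) - 331/(56*(x - 8))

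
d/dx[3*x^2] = 6*x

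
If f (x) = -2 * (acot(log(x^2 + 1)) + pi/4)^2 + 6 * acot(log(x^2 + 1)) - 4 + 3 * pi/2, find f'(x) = (8*x*acot(log(x^2 + 1)) - 12*x + 2*pi*x)/(x^2*log(x^2 + 1)^2 + x^2 + log(x^2 + 1)^2 + 1)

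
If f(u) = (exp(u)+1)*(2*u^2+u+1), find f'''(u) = 2*u^2*exp(u) + 13*u*exp(u) + 16*exp(u)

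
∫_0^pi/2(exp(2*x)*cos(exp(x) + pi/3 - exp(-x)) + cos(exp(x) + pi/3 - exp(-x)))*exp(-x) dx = -sqrt(3)/2 + sin(-exp(-pi/2) + pi/3 + exp(pi/2))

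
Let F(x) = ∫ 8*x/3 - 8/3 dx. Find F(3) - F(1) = 16/3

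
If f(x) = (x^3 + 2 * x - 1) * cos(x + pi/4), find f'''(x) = x^3*sin(x + pi/4) - 9*x^2*cos(x + pi/4) - 16*x*sin(x + pi/4) - sin(x + pi/4)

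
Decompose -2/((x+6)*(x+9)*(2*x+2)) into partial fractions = -1/(24*(x + 9)) + 1/(15*(x + 6)) - 1/(40*(x + 1))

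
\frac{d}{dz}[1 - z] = -1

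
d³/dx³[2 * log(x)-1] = 4/x^3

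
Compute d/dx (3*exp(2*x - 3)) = 6*exp(2*x - 3)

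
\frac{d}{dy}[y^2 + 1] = 2*y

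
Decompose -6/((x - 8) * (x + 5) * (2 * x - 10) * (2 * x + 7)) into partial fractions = -8/(391*(2*x + 7)) + 1/(130*(x + 5)) + 1/(170*(x - 5)) - 1/(299*(x - 8))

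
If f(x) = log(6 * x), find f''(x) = -1/x^2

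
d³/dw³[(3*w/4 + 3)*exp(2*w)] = 6*w*exp(2*w) + 33*exp(2*w)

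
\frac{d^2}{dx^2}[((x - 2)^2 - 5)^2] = 12*x^2 - 48*x + 28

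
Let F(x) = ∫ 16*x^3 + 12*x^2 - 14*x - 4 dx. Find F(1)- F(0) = -3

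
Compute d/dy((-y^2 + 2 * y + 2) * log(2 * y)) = (-2*y^2*log(y) - 2*y^2*log(2) - y^2 + 2*y*log(y) + 2*y*log(2) + 2*y + 2)/y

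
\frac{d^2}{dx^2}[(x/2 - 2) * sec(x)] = (-x/2 + x/cos(x)^2 + sin(x)/cos(x) + 2 - 4/cos(x)^2)/cos(x)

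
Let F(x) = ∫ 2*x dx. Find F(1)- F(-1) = 0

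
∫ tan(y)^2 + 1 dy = tan(y) + C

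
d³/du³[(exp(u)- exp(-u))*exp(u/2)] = (27*exp(5*u/2) + exp(u/2))*exp(-u)/8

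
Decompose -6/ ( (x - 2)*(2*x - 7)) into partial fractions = -4/(2*x - 7) + 2/(x - 2)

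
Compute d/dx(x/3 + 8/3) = 1/3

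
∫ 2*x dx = x^2 + C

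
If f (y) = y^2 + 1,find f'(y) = 2*y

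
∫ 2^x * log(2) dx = 2^x + C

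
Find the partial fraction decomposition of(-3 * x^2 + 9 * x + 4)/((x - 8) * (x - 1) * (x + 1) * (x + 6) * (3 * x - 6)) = -79/(5880*(x + 6)) + 4/(405*(x + 1)) + 5/(147*(x - 1)) - 5/(216*(x - 2)) - 29/(3969*(x - 8))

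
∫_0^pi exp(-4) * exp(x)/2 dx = -exp(-4)/2 + exp(-4 + pi)/2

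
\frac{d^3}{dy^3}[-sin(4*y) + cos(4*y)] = 64*sin(4*y) + 64*cos(4*y)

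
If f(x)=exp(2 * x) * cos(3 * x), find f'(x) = (-3*sin(3*x) + 2*cos(3*x))*exp(2*x)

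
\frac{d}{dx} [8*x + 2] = 8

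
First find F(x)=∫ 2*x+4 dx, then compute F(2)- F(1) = 7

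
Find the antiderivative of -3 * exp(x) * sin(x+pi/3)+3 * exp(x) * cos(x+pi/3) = 3*exp(x)*cos(x + pi/3) + C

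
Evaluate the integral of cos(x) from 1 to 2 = -sin(1) + sin(2)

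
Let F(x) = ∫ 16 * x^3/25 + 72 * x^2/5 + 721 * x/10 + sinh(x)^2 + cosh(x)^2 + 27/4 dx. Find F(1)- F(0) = sinh(2)/2 + 1194/25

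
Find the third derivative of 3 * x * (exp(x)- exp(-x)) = (3*x*exp(2*x) + 3*x + 9*exp(2*x) - 9)*exp(-x)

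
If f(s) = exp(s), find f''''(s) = exp(s)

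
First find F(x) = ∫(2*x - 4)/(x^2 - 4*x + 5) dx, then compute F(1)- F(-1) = -log(10) + log(2)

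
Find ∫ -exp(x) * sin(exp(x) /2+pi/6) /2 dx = cos(exp(x)/2 + pi/6) + C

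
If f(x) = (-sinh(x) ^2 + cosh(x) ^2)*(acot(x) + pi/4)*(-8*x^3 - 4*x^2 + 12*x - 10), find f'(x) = -(24*x^4*acot(x) + 6*pi*x^4 + 8*x^3*acot(x) - 8*x^3 + 2*pi*x^3 + 12*x^2*acot(x) - 4*x^2 + 3*pi*x^2 + 8*x*acot(x) + 2*pi*x + 12*x - 12*acot(x) - 10 - 3*pi)/(x^2 + 1)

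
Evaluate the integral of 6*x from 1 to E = -3 + 3*exp(2)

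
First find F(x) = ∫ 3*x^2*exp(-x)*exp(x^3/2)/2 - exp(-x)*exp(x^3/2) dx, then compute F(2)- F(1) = -exp(-1/2) + exp(2)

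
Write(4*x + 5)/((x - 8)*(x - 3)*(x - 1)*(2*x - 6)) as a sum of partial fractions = -9/(56*(x - 1)) + 11/(200*(x - 3)) - 17/(20*(x - 3)^2) + 37/(350*(x - 8))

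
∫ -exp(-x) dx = exp(-x) + C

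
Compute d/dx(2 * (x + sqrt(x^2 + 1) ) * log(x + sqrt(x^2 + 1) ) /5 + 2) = (2*x*log(x + sqrt(x^2 + 1)) + 2*x + 2*sqrt(x^2 + 1)*log(x + sqrt(x^2 + 1)) + 2*sqrt(x^2 + 1))/(5*sqrt(x^2 + 1))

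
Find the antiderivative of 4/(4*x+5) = log(8*x + 10) + C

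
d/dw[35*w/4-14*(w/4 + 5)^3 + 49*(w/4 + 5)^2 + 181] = -21*w^2/32 - 161*w/8 - 525/4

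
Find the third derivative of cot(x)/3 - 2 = -2*cot(x)^4 - 8*cot(x)^2/3 - 2/3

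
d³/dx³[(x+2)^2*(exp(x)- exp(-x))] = (x^2*exp(2*x) + x^2 + 10*x*exp(2*x) - 2*x + 22*exp(2*x) - 2)*exp(-x)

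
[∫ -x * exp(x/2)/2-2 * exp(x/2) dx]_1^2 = -4*E + 3*exp(1/2)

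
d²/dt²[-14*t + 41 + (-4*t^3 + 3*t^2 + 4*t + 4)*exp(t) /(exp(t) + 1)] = (4*t^3*exp(2*t) - 4*t^3*exp(t) - 27*t^2*exp(2*t) - 21*t^2*exp(t) - 24*t*exp(3*t) - 40*t*exp(2*t) - 8*t*exp(t) + 6*exp(3*t) + 16*exp(2*t) + 18*exp(t))/(exp(3*t) + 3*exp(2*t) + 3*exp(t) + 1)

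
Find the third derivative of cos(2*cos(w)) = -8*sin(w)^3*sin(2*cos(w)) - 2*sin(w)*sin(2*cos(w)) - 12*sin(w)*cos(w)*cos(2*cos(w))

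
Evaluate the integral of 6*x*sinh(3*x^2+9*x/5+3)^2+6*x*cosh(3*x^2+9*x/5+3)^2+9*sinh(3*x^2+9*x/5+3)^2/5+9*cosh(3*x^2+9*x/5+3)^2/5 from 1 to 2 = -sinh(78/5)/2 + sinh(186/5)/2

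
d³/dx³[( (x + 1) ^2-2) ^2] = 24*x + 24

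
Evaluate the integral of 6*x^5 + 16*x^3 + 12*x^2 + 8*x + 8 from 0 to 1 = 21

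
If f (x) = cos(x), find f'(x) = -sin(x)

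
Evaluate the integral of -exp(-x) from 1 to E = -exp(-1) + exp(-E)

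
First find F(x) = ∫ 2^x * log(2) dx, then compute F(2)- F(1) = 2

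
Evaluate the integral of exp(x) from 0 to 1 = -1 + E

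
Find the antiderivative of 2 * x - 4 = x^2 - 4*x + C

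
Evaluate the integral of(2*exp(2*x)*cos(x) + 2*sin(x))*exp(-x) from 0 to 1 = (E - exp(-1))*(cos(1) + sin(1))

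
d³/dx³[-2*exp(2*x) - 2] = -16*exp(2*x)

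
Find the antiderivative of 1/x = log(x) + C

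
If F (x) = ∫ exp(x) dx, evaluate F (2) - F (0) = -1 + exp(2)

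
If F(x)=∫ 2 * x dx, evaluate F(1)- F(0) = 1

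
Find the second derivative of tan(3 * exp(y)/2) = 3*(3*exp(y)*sin(3*exp(y)/2)/cos(3*exp(y)/2) + 1)*exp(y)/(2*cos(3*exp(y)/2)^2)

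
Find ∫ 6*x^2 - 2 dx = 2*x^3 - 2*x + C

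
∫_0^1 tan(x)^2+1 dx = tan(1)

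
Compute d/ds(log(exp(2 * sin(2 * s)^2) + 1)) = 8*exp(2*sin(2*s)^2)*sin(2*s)*cos(2*s)/(exp(2*sin(2*s)^2) + 1)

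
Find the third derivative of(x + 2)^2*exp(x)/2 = x^2*exp(x)/2 + 5*x*exp(x) + 11*exp(x)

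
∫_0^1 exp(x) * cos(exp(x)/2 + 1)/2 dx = -sin(3/2) + sin(1 + E/2)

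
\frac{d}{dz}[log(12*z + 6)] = 2/(2*z + 1)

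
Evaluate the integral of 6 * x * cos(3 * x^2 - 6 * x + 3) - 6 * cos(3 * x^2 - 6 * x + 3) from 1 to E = sin(3*(-1 + E)^2)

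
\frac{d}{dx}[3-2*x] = -2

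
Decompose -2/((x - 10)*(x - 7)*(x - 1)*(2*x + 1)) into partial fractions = 16/(945*(2*x + 1)) - 1/(81*(x - 1)) + 1/(135*(x - 7)) - 2/(567*(x - 10))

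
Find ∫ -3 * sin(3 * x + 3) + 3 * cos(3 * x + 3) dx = sqrt(2)*sin(3*x + pi/4 + 3) + C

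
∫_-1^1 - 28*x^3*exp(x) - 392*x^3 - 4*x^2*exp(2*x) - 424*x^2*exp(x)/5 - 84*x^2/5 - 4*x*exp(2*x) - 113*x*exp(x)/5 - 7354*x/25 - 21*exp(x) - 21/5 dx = -2*(E + 71/5)^2 + 7*exp(-1) + 14/5 + 7*E + 2*(69/5 - exp(-1))^2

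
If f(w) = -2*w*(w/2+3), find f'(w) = -2*w - 6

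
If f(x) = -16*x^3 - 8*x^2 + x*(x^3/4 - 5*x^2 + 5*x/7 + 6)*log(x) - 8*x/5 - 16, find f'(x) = x^3*log(x) + x^3/4 - 15*x^2*log(x) - 53*x^2 + 10*x*log(x)/7 - 107*x/7 + 6*log(x) + 22/5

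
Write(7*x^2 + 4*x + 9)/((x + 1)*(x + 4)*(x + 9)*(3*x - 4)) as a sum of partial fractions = 723/(3472*(3*x - 4)) - 27/(62*(x + 9)) + 7/(16*(x + 4)) - 1/(14*(x + 1))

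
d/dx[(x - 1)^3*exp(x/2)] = x^3*exp(x/2)/2 + 3*x^2*exp(x/2)/2 - 9*x*exp(x/2)/2 + 5*exp(x/2)/2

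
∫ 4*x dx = 2*x^2 + C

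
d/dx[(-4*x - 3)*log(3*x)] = (-4*x*log(x) - 4*x*log(3) - 4*x - 3)/x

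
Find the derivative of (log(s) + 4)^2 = (2*log(s) + 8)/s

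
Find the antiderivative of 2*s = s^2 + C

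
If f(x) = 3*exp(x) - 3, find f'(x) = 3*exp(x)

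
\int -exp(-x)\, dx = exp(-x) + C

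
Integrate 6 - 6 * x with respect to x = -3*x^2 + 6*x + C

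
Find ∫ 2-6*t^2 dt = -2*t^3 + 2*t + C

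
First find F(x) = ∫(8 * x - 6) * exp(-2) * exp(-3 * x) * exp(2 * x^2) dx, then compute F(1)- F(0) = -2*exp(-2) + 2*exp(-3)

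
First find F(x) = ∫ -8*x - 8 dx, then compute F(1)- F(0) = -12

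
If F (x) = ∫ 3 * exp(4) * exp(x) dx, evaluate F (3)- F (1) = -3*exp(5) + 3*exp(7)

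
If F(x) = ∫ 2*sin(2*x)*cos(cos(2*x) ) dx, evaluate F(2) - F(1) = sin(cos(2)) - sin(cos(4))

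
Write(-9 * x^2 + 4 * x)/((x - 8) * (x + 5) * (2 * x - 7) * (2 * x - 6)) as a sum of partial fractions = 385/(153*(2*x - 7)) + 245/(3536*(x + 5)) - 69/(80*(x - 3)) - 272/(585*(x - 8))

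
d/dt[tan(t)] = cos(t)^(-2)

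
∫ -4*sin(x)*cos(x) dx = -2*sin(x)^2 + C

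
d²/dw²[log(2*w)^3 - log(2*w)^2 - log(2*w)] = (-3*log(w)^2 - 6*log(2)*log(w) + 8*log(w) - 3*log(2)^2 - 1 + 8*log(2))/w^2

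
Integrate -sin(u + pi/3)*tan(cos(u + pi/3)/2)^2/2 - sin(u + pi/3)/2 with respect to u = tan(cos(u + pi/3)/2) + C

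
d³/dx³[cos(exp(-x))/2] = (exp(2*x)*sin(exp(-x)) + 3*exp(x)*cos(exp(-x)) - sin(exp(-x)))*exp(-3*x)/2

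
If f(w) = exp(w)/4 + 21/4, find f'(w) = exp(w)/4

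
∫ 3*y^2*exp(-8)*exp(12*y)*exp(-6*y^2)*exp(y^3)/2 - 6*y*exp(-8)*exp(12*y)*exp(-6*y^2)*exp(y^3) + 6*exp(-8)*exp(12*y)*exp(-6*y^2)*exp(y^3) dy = exp((y - 2)^3)/2 + C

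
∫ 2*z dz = z^2 + C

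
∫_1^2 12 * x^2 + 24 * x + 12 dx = 76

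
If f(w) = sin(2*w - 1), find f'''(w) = -8*cos(2*w - 1)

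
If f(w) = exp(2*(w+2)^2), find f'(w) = 4*w*exp(2*w^2 + 8*w + 8) + 8*exp(2*w^2 + 8*w + 8)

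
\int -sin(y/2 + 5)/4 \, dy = cos(y/2 + 5)/2 + C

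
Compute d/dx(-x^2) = -2*x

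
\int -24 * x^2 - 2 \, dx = -8*x^3 - 2*x + C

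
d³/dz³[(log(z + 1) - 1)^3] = (6*log(z + 1)^2 - 30*log(z + 1) + 30)/(z^3 + 3*z^2 + 3*z + 1)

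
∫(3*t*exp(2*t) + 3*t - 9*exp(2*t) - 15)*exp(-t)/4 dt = 3*(t - 4)*sinh(t)/2 + C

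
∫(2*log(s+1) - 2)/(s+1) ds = (log(s + 1) - 1)^2 + C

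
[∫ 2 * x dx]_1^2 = 3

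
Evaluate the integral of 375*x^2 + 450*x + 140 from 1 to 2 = 1690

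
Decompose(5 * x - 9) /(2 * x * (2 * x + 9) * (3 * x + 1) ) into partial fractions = 48/(25*(3*x + 1)) - 7/(25*(2*x + 9)) - 1/(2*x)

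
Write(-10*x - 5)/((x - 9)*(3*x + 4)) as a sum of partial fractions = -25/(31*(3*x + 4)) - 95/(31*(x - 9))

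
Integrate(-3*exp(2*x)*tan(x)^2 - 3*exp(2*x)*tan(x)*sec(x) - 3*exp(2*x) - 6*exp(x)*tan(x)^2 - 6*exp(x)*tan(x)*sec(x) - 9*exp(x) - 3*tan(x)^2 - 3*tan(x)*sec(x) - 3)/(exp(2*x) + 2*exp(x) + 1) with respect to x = -(3*exp(x)*tan(x) + 5*exp(x) + 3*exp(x)/cos(x) + 3*tan(x) + 2 + 3/cos(x))/(exp(x) + 1) + C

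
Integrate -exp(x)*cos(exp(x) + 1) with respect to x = -sin(exp(x) + 1) + C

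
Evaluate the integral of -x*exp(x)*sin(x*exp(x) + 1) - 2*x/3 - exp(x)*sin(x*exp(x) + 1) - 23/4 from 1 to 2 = -27/4 + cos(1 + 2*exp(2)) - cos(1 + E)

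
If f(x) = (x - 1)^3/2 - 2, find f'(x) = 3*x^2/2 - 3*x + 3/2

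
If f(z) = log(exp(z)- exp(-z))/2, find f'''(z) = (4*exp(4*z) + 4*exp(2*z))/(exp(6*z) - 3*exp(4*z) + 3*exp(2*z) - 1)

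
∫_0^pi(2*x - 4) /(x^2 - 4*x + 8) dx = -log(8) + log((-2 + pi)^2 + 4)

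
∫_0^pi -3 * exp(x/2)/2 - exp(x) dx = -exp(pi) - 3*exp(pi/2) + 4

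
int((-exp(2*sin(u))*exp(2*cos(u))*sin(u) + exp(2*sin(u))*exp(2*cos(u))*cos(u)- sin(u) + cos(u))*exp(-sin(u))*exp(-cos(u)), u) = 2*sinh(sqrt(2)*sin(u + pi/4)) + C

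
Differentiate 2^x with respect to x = 2^x*log(2)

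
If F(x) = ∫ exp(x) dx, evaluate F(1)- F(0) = -1 + E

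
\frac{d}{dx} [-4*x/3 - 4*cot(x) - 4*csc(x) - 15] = 4*cot(x)^2 + 4*cot(x)*csc(x) + 8/3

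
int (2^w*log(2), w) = 2^w + C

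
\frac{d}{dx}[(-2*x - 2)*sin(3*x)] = -6*x*cos(3*x) - 2*sin(3*x) - 6*cos(3*x)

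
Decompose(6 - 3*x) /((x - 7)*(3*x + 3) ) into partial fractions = -3/(8*(x + 1)) - 5/(8*(x - 7))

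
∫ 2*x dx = x^2 + C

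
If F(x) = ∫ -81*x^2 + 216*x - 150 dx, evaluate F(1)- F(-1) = -354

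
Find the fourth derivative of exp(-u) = exp(-u)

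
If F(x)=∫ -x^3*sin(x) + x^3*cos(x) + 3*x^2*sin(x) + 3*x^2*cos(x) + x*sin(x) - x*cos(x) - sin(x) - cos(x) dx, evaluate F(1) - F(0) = 0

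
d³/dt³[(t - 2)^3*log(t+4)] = (6*t^3*log(t + 4) + 11*t^3 + 72*t^2*log(t + 4) + 96*t^2 + 288*t*log(t + 4) + 132*t + 384*log(t + 4) - 736)/(t^3 + 12*t^2 + 48*t + 64)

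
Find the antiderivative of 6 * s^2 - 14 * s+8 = 2*s^3 - 7*s^2 + 8*s + C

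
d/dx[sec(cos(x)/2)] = -sin(x)*tan(cos(x)/2)*sec(cos(x)/2)/2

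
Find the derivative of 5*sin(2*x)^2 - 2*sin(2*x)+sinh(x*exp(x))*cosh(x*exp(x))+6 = 2*x*exp(x)*sinh(x*exp(x))^2 + x*exp(x) + 2*exp(x)*sinh(x*exp(x))^2 + exp(x) + 10*sin(4*x) - 4*cos(2*x)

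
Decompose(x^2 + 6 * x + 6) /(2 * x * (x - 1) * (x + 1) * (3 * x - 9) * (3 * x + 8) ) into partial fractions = -39/(7480*(3*x + 8)) - 1/(240*(x + 1)) - 13/(264*(x - 1)) + 11/(816*(x - 3)) + 1/(24*x)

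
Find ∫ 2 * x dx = x^2 + C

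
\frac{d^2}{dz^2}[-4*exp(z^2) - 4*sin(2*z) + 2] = -16*z^2*exp(z^2) - 8*exp(z^2) + 16*sin(2*z)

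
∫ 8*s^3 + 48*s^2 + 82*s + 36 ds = 2*s^4 + 16*s^3 + 41*s^2 + 36*s + C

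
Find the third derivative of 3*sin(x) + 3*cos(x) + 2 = 3*sin(x) - 3*cos(x)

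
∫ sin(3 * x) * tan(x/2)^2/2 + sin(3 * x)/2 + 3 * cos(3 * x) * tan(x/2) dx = sin(3*x)*tan(x/2) + C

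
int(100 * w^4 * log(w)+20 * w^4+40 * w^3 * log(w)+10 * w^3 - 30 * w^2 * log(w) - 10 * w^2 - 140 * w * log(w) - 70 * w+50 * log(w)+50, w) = 10*w*(2*w^4 + w^3 - w^2 - 7*w + 5)*log(w) + C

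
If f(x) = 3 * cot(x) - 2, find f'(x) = -3/sin(x)^2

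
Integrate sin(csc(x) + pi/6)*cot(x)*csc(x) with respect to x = cos(csc(x) + pi/6) + C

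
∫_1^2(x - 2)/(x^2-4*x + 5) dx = -log(2)/2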